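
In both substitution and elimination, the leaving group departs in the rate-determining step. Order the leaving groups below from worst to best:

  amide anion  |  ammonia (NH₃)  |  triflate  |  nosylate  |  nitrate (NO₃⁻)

Leaving-group ability tracks the stability of the departed species; conjugate-acid pKₐ is the usual yardstick (lower pKₐ → better LG).
triflate: pKₐ(CF₃SO₃H (triflic acid)) ≈ -14
nosylate: pKₐ(p-O₂NC₆H₄SO₃H) ≈ -3.5
nitrate (NO₃⁻): pKₐ(HNO₃) ≈ -1.3
ammonia (NH₃): pKₐ(NH₄⁺) ≈ 9.2
amide anion: pKₐ(NH₃) ≈ 38
The question asks for worst first, so the sequence is read in increasing leaving-group ability.

amide anion < ammonia (NH₃) < nitrate (NO₃⁻) < nosylate < triflate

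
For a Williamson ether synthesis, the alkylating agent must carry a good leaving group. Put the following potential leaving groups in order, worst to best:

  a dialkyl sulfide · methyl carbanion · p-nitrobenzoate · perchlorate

methyl carbanion < p-nitrobenzoate < a dialkyl sulfide < perchlorate

Rank by basicity of the departing species: weakest base leaves most easily.
perchlorate: pKₐ(HClO₄) ≈ -10 — extremely weak base; rarely used for safety reasons
a dialkyl sulfide: pKₐ(R'₂SH⁺) ≈ -7
p-nitrobenzoate: pKₐ(p-nitrobenzoic acid) ≈ 3.4 — electron-withdrawing nitro group stabilises the carboxylate
methyl carbanion: pKₐ(CH₄) ≈ 48
Listed from poorest to best leaving group as asked.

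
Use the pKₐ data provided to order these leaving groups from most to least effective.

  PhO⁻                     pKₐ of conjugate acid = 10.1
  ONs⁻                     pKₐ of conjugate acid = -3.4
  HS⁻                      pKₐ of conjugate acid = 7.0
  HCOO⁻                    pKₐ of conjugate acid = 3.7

Lower conjugate-acid pKₐ ⇒ weaker base ⇒ better leaving group.
Sorting by the given values: ONs⁻ (-3.4), HCOO⁻ (3.7), HS⁻ (7.0), PhO⁻ (10.1).

ONs⁻ > HCOO⁻ > HS⁻ > PhO⁻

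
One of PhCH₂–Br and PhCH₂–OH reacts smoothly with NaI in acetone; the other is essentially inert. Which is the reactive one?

From PhCH₂–OH the departing group would be OH⁻ (pKₐ(H₂O) ≈ 15.7). Strong base; essentially never leaves without prior activation.
From PhCH₂–Br the leaving group is Br⁻ (pKₐ(HBr) ≈ -9). Weak base; good leaving group.
(In practice PhCH₂–Br is made from PhCH₂–OH by treatment with PBr₃, replacing the hydroxyl with bromide.)

PhCH₂–Br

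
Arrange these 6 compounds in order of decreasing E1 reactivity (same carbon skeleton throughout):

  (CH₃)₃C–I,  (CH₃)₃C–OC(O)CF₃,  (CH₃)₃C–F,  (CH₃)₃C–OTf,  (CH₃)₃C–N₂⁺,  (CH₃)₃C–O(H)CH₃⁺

(CH₃)₃C–N₂⁺ > (CH₃)₃C–OTf > (CH₃)₃C–I > (CH₃)₃C–O(H)CH₃⁺ > (CH₃)₃C–OC(O)CF₃ > (CH₃)₃C–F

The skeletons are identical, so relative rate is governed entirely by leaving-group ability.
Rank by basicity of the departing species: weakest base leaves most easily.
(CH₃)₃C–N₂⁺ loses N₂: no meaningful conjugate acid; N₂ departs as an exceptionally stable neutral molecule
(CH₃)₃C–OTf loses OTf⁻: pKₐ(CF₃SO₃H (triflic acid)) ≈ -14
(CH₃)₃C–I loses I⁻: pKₐ(HI) ≈ -10
(CH₃)₃C–O(H)CH₃⁺ loses R'OH: pKₐ(R'OH₂⁺) ≈ -2.4
(CH₃)₃C–OC(O)CF₃ loses CF₃COO⁻: pKₐ(CF₃COOH) ≈ 0.2
(CH₃)₃C–F loses F⁻: pKₐ(HF) ≈ 3.2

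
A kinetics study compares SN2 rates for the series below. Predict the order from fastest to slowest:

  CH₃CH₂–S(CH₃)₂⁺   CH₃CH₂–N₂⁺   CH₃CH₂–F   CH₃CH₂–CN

CH₃CH₂–N₂⁺ > CH₃CH₂–S(CH₃)₂⁺ > CH₃CH₂–F > CH₃CH₂–CN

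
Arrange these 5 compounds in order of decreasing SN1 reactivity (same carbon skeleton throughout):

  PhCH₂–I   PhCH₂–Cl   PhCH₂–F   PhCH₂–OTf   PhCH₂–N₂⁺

PhCH₂–N₂⁺ > PhCH₂–OTf > PhCH₂–I > PhCH₂–Cl > PhCH₂–F

Identical carbon frameworks mean the comparison reduces to leaving-group quality.
A good leaving group is a weak base: the lower the pKₐ of its conjugate acid, the more readily it departs.
PhCH₂–N₂⁺ loses N₂: no meaningful conjugate acid; N₂ departs as an exceptionally stable neutral molecule
PhCH₂–OTf loses OTf⁻: pKₐ(CF₃SO₃H (triflic acid)) ≈ -14
PhCH₂–I loses I⁻: pKₐ(HI) ≈ -10
PhCH₂–Cl loses Cl⁻: pKₐ(HCl) ≈ -7
PhCH₂–F loses F⁻: pKₐ(HF) ≈ 3.2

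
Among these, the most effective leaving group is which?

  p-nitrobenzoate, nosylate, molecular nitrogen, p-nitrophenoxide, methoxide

Rank by basicity of the departing species: weakest base leaves most easily.
molecular nitrogen: no meaningful conjugate acid; N₂ departs as an exceptionally stable neutral molecule
nosylate: pKₐ(p-O₂NC₆H₄SO₃H) ≈ -3.5
p-nitrobenzoate: pKₐ(p-nitrobenzoic acid) ≈ 3.4
p-nitrophenoxide: pKₐ(p-nitrophenol) ≈ 7.2
methoxide: pKₐ(CH₃OH) ≈ 15.5

molecular nitrogen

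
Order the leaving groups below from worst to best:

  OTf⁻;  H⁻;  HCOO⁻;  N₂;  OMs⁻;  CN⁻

N₂: no meaningful conjugate acid; N₂ departs as an exceptionally stable neutral molecule
OTf⁻: pKₐ(CF₃SO₃H (triflic acid)) ≈ -14
OMs⁻: pKₐ(CH₃SO₃H (MsOH)) ≈ -1.9
HCOO⁻: pKₐ(HCOOH) ≈ 3.8
CN⁻: pKₐ(HCN) ≈ 9.2
H⁻: pKₐ(H₂) ≈ 36
Reversing gives the worst-to-best order requested.

H⁻ < CN⁻ < HCOO⁻ < OMs⁻ < OTf⁻ < N₂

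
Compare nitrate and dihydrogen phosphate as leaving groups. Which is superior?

nitrate

nitrate is the better leaving group.
pKₐ(HNO₃) ≈ -1.3 versus pKₐ(H₃PO₄) ≈ 2.1: nitrate is the much weaker base.
Resonance-delocalised over three oxygens.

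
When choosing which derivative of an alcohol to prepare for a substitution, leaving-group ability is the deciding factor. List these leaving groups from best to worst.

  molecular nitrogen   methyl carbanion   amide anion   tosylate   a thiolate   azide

molecular nitrogen > tosylate > azide > a thiolate > amide anion > methyl carbanion

Rank by basicity of the departing species: weakest base leaves most easily.
molecular nitrogen: no meaningful conjugate acid; N₂ departs as an exceptionally stable neutral molecule
tosylate: pKₐ(p-CH₃C₆H₄SO₃H (TsOH)) ≈ -2.8
azide: pKₐ(HN₃) ≈ 4.7
a thiolate: pKₐ(RSH (a thiol)) ≈ 10.5
amide anion: pKₐ(NH₃) ≈ 38
methyl carbanion: pKₐ(CH₄) ≈ 48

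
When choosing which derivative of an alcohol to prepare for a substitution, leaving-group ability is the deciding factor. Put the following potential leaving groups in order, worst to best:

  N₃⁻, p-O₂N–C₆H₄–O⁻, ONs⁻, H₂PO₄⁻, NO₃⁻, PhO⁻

PhO⁻ < p-O₂N–C₆H₄–O⁻ < N₃⁻ < H₂PO₄⁻ < NO₃⁻ < ONs⁻

ONs⁻: pKₐ(p-O₂NC₆H₄SO₃H) ≈ -3.5 — p-nitro group further stabilises the sulfonate
NO₃⁻: pKₐ(HNO₃) ≈ -1.3 — resonance-delocalised over three oxygens
H₂PO₄⁻: pKₐ(H₃PO₄) ≈ 2.1
N₃⁻: pKₐ(HN₃) ≈ 4.7
p-O₂N–C₆H₄–O⁻: pKₐ(p-nitrophenol) ≈ 7.2 — nitro group delocalises the charge; the classic chromogenic LG
PhO⁻: pKₐ(C₆H₅OH (phenol)) ≈ 10 — resonance into the ring helps, but still a poor LG
The question asks for worst first, so the sequence is read in increasing leaving-group ability.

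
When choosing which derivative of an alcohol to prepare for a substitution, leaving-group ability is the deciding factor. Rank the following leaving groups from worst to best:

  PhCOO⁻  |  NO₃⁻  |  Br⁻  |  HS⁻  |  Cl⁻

HS⁻ < PhCOO⁻ < NO₃⁻ < Cl⁻ < Br⁻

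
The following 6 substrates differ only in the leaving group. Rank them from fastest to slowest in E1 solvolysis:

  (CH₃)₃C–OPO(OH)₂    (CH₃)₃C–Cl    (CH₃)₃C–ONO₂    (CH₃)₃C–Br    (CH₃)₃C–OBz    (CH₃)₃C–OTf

Identical carbon frameworks mean the comparison reduces to leaving-group quality.
A good leaving group is a weak base: the lower the pKₐ of its conjugate acid, the more readily it departs.
(CH₃)₃C–OTf loses OTf⁻: pKₐ(CF₃SO₃H (triflic acid)) ≈ -14
(CH₃)₃C–Br loses Br⁻: pKₐ(HBr) ≈ -9
(CH₃)₃C–Cl loses Cl⁻: pKₐ(HCl) ≈ -7
(CH₃)₃C–ONO₂ loses NO₃⁻: pKₐ(HNO₃) ≈ -1.3
(CH₃)₃C–OPO(OH)₂ loses H₂PO₄⁻: pKₐ(H₃PO₄) ≈ 2.1
(CH₃)₃C–OBz loses PhCOO⁻: pKₐ(C₆H₅COOH) ≈ 4.2

(CH₃)₃C–OTf > (CH₃)₃C–Br > (CH₃)₃C–Cl > (CH₃)₃C–ONO₂ > (CH₃)₃C–OPO(OH)₂ > (CH₃)₃C–OBz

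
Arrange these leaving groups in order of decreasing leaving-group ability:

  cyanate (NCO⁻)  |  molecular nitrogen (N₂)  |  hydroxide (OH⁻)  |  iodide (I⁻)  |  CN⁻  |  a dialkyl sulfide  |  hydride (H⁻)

molecular nitrogen (N₂): no meaningful conjugate acid; N₂ departs as an exceptionally stable neutral molecule
iodide (I⁻): pKₐ(HI) ≈ -10 — large, highly polarisable; very weak base
a dialkyl sulfide: pKₐ(R'₂SH⁺) ≈ -7 — neutral; leaves from a sulfonium salt (R–SR'₂⁺)
cyanate (NCO⁻): pKₐ(HOCN) ≈ 3.5
CN⁻: pKₐ(HCN) ≈ 9.2 — sp carbon stabilises the charge somewhat, but still a poor LG
hydroxide (OH⁻): pKₐ(H₂O) ≈ 15.7 — strong base; essentially never leaves without prior activation
hydride (H⁻): pKₐ(H₂) ≈ 36 — extremely strong base; leaves only in special hydride-transfer contexts

molecular nitrogen (N₂) > iodide (I⁻) > a dialkyl sulfide > cyanate (NCO⁻) > CN⁻ > hydroxide (OH⁻) > hydride (H⁻)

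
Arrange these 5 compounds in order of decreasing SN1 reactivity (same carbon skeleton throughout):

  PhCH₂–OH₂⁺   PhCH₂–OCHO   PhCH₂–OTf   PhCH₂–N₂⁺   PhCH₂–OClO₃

PhCH₂–N₂⁺ > PhCH₂–OTf > PhCH₂–OClO₃ > PhCH₂–OH₂⁺ > PhCH₂–OCHO

The skeletons are identical, so relative rate is governed entirely by leaving-group ability.
Leaving-group ability tracks the stability of the departed species; conjugate-acid pKₐ is the usual yardstick (lower pKₐ → better LG).
PhCH₂–N₂⁺ loses N₂: no meaningful conjugate acid; N₂ departs as an exceptionally stable neutral molecule
PhCH₂–OTf loses OTf⁻: pKₐ(CF₃SO₃H (triflic acid)) ≈ -14
PhCH₂–OClO₃ loses ClO₄⁻: pKₐ(HClO₄) ≈ -10
PhCH₂–OH₂⁺ loses H₂O: pKₐ(H₃O⁺) ≈ -1.7
PhCH₂–OCHO loses HCOO⁻: pKₐ(HCOOH) ≈ 3.8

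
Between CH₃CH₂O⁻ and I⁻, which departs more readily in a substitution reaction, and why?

I⁻ is the better leaving group.
pKₐ(HI) ≈ -10 versus pKₐ(CH₃CH₂OH) ≈ 16: I⁻ is the much weaker base.
Large, highly polarisable; very weak base.

I⁻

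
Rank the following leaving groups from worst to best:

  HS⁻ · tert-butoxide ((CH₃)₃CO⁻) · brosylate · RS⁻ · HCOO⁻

tert-butoxide ((CH₃)₃CO⁻) < RS⁻ < HS⁻ < HCOO⁻ < brosylate

Leaving-group ability tracks the stability of the departed species; conjugate-acid pKₐ is the usual yardstick (lower pKₐ → better LG).
brosylate: pKₐ(p-BrC₆H₄SO₃H) ≈ -2.8
HCOO⁻: pKₐ(HCOOH) ≈ 3.8
HS⁻: pKₐ(H₂S) ≈ 7 — larger and more polarisable than the oxygen analogue
RS⁻: pKₐ(RSH (a thiol)) ≈ 10.5 — moderately basic; rarely leaves without activation
tert-butoxide ((CH₃)₃CO⁻): pKₐ(t-BuOH) ≈ 18 — bulky, strongly basic alkoxide
The question asks for worst first, so the sequence is read in increasing leaving-group ability.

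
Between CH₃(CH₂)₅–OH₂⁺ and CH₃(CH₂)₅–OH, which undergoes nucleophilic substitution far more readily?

CH₃(CH₂)₅–OH₂⁺

From CH₃(CH₂)₅–OH the departing group would be OH⁻ (pKₐ(H₂O) ≈ 15.7). Strong base; essentially never leaves without prior activation.
From CH₃(CH₂)₅–OH₂⁺ the leaving group is H₂O (pKₐ(H₃O⁺) ≈ -1.7). Neutral; leaves from a protonated alcohol (R–OH₂⁺).
(In practice CH₃(CH₂)₅–OH₂⁺ is made from CH₃(CH₂)₅–OH by protonation with strong acid, converting the leaving group from hydroxide to neutral water.)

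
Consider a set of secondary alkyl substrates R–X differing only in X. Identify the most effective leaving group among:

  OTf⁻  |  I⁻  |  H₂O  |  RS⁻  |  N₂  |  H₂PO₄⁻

N₂

Leaving-group ability tracks the stability of the departed species; conjugate-acid pKₐ is the usual yardstick (lower pKₐ → better LG).
N₂: no meaningful conjugate acid; N₂ departs as an exceptionally stable neutral molecule
OTf⁻: pKₐ(CF₃SO₃H (triflic acid)) ≈ -14
I⁻: pKₐ(HI) ≈ -10
H₂O: pKₐ(H₃O⁺) ≈ -1.7
H₂PO₄⁻: pKₐ(H₃PO₄) ≈ 2.1
RS⁻: pKₐ(RSH (a thiol)) ≈ 10.5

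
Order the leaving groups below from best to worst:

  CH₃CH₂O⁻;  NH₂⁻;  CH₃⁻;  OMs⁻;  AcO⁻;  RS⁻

OMs⁻ > AcO⁻ > RS⁻ > CH₃CH₂O⁻ > NH₂⁻ > CH₃⁻

Leaving-group ability tracks the stability of the departed species; conjugate-acid pKₐ is the usual yardstick (lower pKₐ → better LG).
OMs⁻: pKₐ(CH₃SO₃H (MsOH)) ≈ -1.9 — resonance-delocalised alkanesulfonate
AcO⁻: pKₐ(CH₃COOH) ≈ 4.8 — resonance-stabilised but still a weak base
RS⁻: pKₐ(RSH (a thiol)) ≈ 10.5
CH₃CH₂O⁻: pKₐ(CH₃CH₂OH) ≈ 16
NH₂⁻: pKₐ(NH₃) ≈ 38
CH₃⁻: pKₐ(CH₄) ≈ 48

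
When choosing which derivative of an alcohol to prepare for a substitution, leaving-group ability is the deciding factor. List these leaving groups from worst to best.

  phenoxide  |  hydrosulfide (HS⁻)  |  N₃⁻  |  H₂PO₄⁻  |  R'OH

Rank by basicity of the departing species: weakest base leaves most easily.
R'OH: pKₐ(R'OH₂⁺) ≈ -2.4
H₂PO₄⁻: pKₐ(H₃PO₄) ≈ 2.1
N₃⁻: pKₐ(HN₃) ≈ 4.7
hydrosulfide (HS⁻): pKₐ(H₂S) ≈ 7
phenoxide: pKₐ(C₆H₅OH (phenol)) ≈ 10
Reversing gives the worst-to-best order requested.

phenoxide < hydrosulfide (HS⁻) < N₃⁻ < H₂PO₄⁻ < R'OH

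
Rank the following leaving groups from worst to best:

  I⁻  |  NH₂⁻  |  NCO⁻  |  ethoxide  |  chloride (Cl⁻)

NH₂⁻ < ethoxide < NCO⁻ < chloride (Cl⁻) < I⁻

I⁻: pKₐ(HI) ≈ -10 — large, highly polarisable; very weak base
chloride (Cl⁻): pKₐ(HCl) ≈ -7 — moderately weak base
NCO⁻: pKₐ(HOCN) ≈ 3.5 — resonance between N and O
ethoxide: pKₐ(CH₃CH₂OH) ≈ 16 — strong base; alkoxides do not leave unassisted
NH₂⁻: pKₐ(NH₃) ≈ 38 — extremely strong base; never a leaving group
The question asks for worst first, so the sequence is read in increasing leaving-group ability.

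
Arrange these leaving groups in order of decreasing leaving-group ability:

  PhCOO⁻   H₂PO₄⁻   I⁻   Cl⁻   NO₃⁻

A good leaving group is a weak base: the lower the pKₐ of its conjugate acid, the more readily it departs.
I⁻: pKₐ(HI) ≈ -10
Cl⁻: pKₐ(HCl) ≈ -7
NO₃⁻: pKₐ(HNO₃) ≈ -1.3
H₂PO₄⁻: pKₐ(H₃PO₄) ≈ 2.1
PhCOO⁻: pKₐ(C₆H₅COOH) ≈ 4.2

I⁻ > Cl⁻ > NO₃⁻ > H₂PO₄⁻ > PhCOO⁻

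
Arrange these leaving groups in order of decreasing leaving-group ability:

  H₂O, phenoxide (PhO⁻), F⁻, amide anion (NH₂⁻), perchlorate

perchlorate > H₂O > F⁻ > phenoxide (PhO⁻) > amide anion (NH₂⁻)

perchlorate: pKₐ(HClO₄) ≈ -10 — extremely weak base; rarely used for safety reasons
H₂O: pKₐ(H₃O⁺) ≈ -1.7 — neutral; leaves from a protonated alcohol (R–OH₂⁺)
F⁻: pKₐ(HF) ≈ 3.2
phenoxide (PhO⁻): pKₐ(C₆H₅OH (phenol)) ≈ 10 — resonance into the ring helps, but still a poor LG
amide anion (NH₂⁻): pKₐ(NH₃) ≈ 38 — extremely strong base; never a leaving group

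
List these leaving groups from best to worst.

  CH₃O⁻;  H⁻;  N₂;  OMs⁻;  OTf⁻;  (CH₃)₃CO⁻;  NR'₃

N₂ > OTf⁻ > OMs⁻ > NR'₃ > CH₃O⁻ > (CH₃)₃CO⁻ > H⁻

N₂: no meaningful conjugate acid; N₂ departs as an exceptionally stable neutral molecule
OTf⁻: pKₐ(CF₃SO₃H (triflic acid)) ≈ -14 — charge spread over three oxygens and a CF₃ group; the premier leaving group in synthesis
OMs⁻: pKₐ(CH₃SO₃H (MsOH)) ≈ -1.9 — resonance-delocalised alkanesulfonate
NR'₃: pKₐ(R'₃NH⁺) ≈ 10.7 — neutral but still a fairly strong base; Hofmann-elimination LG
CH₃O⁻: pKₐ(CH₃OH) ≈ 15.5 — strong base; alkoxides do not leave unassisted
(CH₃)₃CO⁻: pKₐ(t-BuOH) ≈ 18 — bulky, strongly basic alkoxide
H⁻: pKₐ(H₂) ≈ 36 — extremely strong base; leaves only in special hydride-transfer contexts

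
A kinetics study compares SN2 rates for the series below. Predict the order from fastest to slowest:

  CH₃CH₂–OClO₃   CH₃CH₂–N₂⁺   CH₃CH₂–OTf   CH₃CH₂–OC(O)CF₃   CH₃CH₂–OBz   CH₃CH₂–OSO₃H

CH₃CH₂–N₂⁺ > CH₃CH₂–OTf > CH₃CH₂–OClO₃ > CH₃CH₂–OSO₃H > CH₃CH₂–OC(O)CF₃ > CH₃CH₂–OBz

Identical carbon frameworks mean the comparison reduces to leaving-group quality.
The more stable X⁻ (or X) is on its own — i.e. the weaker a base it is — the better a leaving group it makes.
CH₃CH₂–N₂⁺ loses N₂: no meaningful conjugate acid; N₂ departs as an exceptionally stable neutral molecule
CH₃CH₂–OTf loses OTf⁻: pKₐ(CF₃SO₃H (triflic acid)) ≈ -14
CH₃CH₂–OClO₃ loses ClO₄⁻: pKₐ(HClO₄) ≈ -10
CH₃CH₂–OSO₃H loses HSO₄⁻: pKₐ(H₂SO₄) ≈ -3
CH₃CH₂–OC(O)CF₃ loses CF₃COO⁻: pKₐ(CF₃COOH) ≈ 0.2
CH₃CH₂–OBz loses PhCOO⁻: pKₐ(C₆H₅COOH) ≈ 4.2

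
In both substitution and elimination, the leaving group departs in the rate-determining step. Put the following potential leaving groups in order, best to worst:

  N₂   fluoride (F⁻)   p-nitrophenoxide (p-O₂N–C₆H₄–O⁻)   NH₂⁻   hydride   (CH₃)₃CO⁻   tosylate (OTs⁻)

N₂ > tosylate (OTs⁻) > fluoride (F⁻) > p-nitrophenoxide (p-O₂N–C₆H₄–O⁻) > (CH₃)₃CO⁻ > hydride > NH₂⁻

Rank by basicity of the departing species: weakest base leaves most easily.
N₂: no meaningful conjugate acid; N₂ departs as an exceptionally stable neutral molecule
tosylate (OTs⁻): pKₐ(p-CH₃C₆H₄SO₃H (TsOH)) ≈ -2.8
fluoride (F⁻): pKₐ(HF) ≈ 3.2
p-nitrophenoxide (p-O₂N–C₆H₄–O⁻): pKₐ(p-nitrophenol) ≈ 7.2
(CH₃)₃CO⁻: pKₐ(t-BuOH) ≈ 18
hydride: pKₐ(H₂) ≈ 36
NH₂⁻: pKₐ(NH₃) ≈ 38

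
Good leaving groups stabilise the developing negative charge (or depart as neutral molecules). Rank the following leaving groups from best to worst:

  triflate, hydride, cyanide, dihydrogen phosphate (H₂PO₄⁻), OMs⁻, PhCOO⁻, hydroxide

triflate: pKₐ(CF₃SO₃H (triflic acid)) ≈ -14
OMs⁻: pKₐ(CH₃SO₃H (MsOH)) ≈ -1.9
dihydrogen phosphate (H₂PO₄⁻): pKₐ(H₃PO₄) ≈ 2.1
PhCOO⁻: pKₐ(C₆H₅COOH) ≈ 4.2
cyanide: pKₐ(HCN) ≈ 9.2
hydroxide: pKₐ(H₂O) ≈ 15.7
hydride: pKₐ(H₂) ≈ 36

triflate > OMs⁻ > dihydrogen phosphate (H₂PO₄⁻) > PhCOO⁻ > cyanide > hydroxide > hydride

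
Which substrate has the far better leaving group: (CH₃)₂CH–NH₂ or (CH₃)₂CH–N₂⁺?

(CH₃)₂CH–N₂⁺

From (CH₃)₂CH–NH₂ the departing group would be NH₂⁻ (pKₐ(NH₃) ≈ 38). Extremely strong base; never a leaving group.
From (CH₃)₂CH–N₂⁺ the leaving group is N₂ (no meaningful conjugate acid; N₂ departs as an exceptionally stable neutral molecule).
(In practice (CH₃)₂CH–N₂⁺ is made from (CH₃)₂CH–NH₂ by diazotisation (NaNO₂ / HCl, 0 °C), generating a diazonium salt that expels N₂.)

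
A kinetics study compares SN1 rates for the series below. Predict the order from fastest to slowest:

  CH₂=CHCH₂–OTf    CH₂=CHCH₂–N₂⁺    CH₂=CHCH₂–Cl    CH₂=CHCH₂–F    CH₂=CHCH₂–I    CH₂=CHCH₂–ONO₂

Identical carbon frameworks mean the comparison reduces to leaving-group quality.
A good leaving group is a weak base: the lower the pKₐ of its conjugate acid, the more readily it departs.
CH₂=CHCH₂–N₂⁺ loses N₂: no meaningful conjugate acid; N₂ departs as an exceptionally stable neutral molecule
CH₂=CHCH₂–OTf loses OTf⁻: pKₐ(CF₃SO₃H (triflic acid)) ≈ -14
CH₂=CHCH₂–I loses I⁻: pKₐ(HI) ≈ -10
CH₂=CHCH₂–Cl loses Cl⁻: pKₐ(HCl) ≈ -7
CH₂=CHCH₂–ONO₂ loses NO₃⁻: pKₐ(HNO₃) ≈ -1.3
CH₂=CHCH₂–F loses F⁻: pKₐ(HF) ≈ 3.2

CH₂=CHCH₂–N₂⁺ > CH₂=CHCH₂–OTf > CH₂=CHCH₂–I > CH₂=CHCH₂–Cl > CH₂=CHCH₂–ONO₂ > CH₂=CHCH₂–F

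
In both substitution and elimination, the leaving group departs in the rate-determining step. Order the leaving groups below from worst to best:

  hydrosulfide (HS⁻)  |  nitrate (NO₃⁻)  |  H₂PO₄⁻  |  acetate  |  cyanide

Leaving-group ability tracks the stability of the departed species; conjugate-acid pKₐ is the usual yardstick (lower pKₐ → better LG).
nitrate (NO₃⁻): pKₐ(HNO₃) ≈ -1.3 — resonance-delocalised over three oxygens
H₂PO₄⁻: pKₐ(H₃PO₄) ≈ 2.1 — moderate base; biological leaving group after further activation
acetate: pKₐ(CH₃COOH) ≈ 4.8
hydrosulfide (HS⁻): pKₐ(H₂S) ≈ 7
cyanide: pKₐ(HCN) ≈ 9.2
Reversing gives the worst-to-best order requested.

cyanide < hydrosulfide (HS⁻) < acetate < H₂PO₄⁻ < nitrate (NO₃⁻)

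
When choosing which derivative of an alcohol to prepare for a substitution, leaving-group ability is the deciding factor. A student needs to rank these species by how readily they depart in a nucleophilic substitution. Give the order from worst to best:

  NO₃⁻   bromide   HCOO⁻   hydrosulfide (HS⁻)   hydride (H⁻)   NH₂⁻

Rank by basicity of the departing species: weakest base leaves most easily.
bromide: pKₐ(HBr) ≈ -9 — weak base; good leaving group
NO₃⁻: pKₐ(HNO₃) ≈ -1.3 — resonance-delocalised over three oxygens
HCOO⁻: pKₐ(HCOOH) ≈ 3.8 — resonance-stabilised carboxylate
hydrosulfide (HS⁻): pKₐ(H₂S) ≈ 7 — larger and more polarisable than the oxygen analogue
hydride (H⁻): pKₐ(H₂) ≈ 36 — extremely strong base; leaves only in special hydride-transfer contexts
NH₂⁻: pKₐ(NH₃) ≈ 38 — extremely strong base; never a leaving group
Reversing gives the worst-to-best order requested.

NH₂⁻ < hydride (H⁻) < hydrosulfide (HS⁻) < HCOO⁻ < NO₃⁻ < bromide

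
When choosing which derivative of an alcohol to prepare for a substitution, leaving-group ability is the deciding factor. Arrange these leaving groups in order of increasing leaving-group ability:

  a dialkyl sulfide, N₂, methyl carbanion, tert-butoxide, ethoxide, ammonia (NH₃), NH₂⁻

methyl carbanion < NH₂⁻ < tert-butoxide < ethoxide < ammonia (NH₃) < a dialkyl sulfide < N₂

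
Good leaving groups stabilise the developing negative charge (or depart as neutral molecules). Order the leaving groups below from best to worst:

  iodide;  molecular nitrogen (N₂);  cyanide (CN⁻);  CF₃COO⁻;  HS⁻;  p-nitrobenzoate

molecular nitrogen (N₂) > iodide > CF₃COO⁻ > p-nitrobenzoate > HS⁻ > cyanide (CN⁻)

Leaving-group ability tracks the stability of the departed species; conjugate-acid pKₐ is the usual yardstick (lower pKₐ → better LG).
molecular nitrogen (N₂): no meaningful conjugate acid; N₂ departs as an exceptionally stable neutral molecule
iodide: pKₐ(HI) ≈ -10
CF₃COO⁻: pKₐ(CF₃COOH) ≈ 0.2
p-nitrobenzoate: pKₐ(p-nitrobenzoic acid) ≈ 3.4
HS⁻: pKₐ(H₂S) ≈ 7
cyanide (CN⁻): pKₐ(HCN) ≈ 9.2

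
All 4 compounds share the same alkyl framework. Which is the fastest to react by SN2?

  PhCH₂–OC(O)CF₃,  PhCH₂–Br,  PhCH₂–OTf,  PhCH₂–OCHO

PhCH₂–OTf

With the same alkyl group throughout, only the leaving group differentiates the rates.
Rank by basicity of the departing species: weakest base leaves most easily.
PhCH₂–OTf loses OTf⁻: pKₐ(CF₃SO₃H (triflic acid)) ≈ -14
PhCH₂–Br loses Br⁻: pKₐ(HBr) ≈ -9
PhCH₂–OC(O)CF₃ loses CF₃COO⁻: pKₐ(CF₃COOH) ≈ 0.2
PhCH₂–OCHO loses HCOO⁻: pKₐ(HCOOH) ≈ 3.8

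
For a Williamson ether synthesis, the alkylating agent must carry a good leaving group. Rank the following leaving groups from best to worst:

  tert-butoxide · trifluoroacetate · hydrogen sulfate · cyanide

hydrogen sulfate > trifluoroacetate > cyanide > tert-butoxide

The more stable X⁻ (or X) is on its own — i.e. the weaker a base it is — the better a leaving group it makes.
hydrogen sulfate: pKₐ(H₂SO₄) ≈ -3
trifluoroacetate: pKₐ(CF₃COOH) ≈ 0.2
cyanide: pKₐ(HCN) ≈ 9.2 — sp carbon stabilises the charge somewhat, but still a poor LG
tert-butoxide: pKₐ(t-BuOH) ≈ 18 — bulky, strongly basic alkoxide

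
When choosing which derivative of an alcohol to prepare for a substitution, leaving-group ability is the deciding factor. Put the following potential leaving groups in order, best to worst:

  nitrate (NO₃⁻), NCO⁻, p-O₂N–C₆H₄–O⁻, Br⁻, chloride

Rank by basicity of the departing species: weakest base leaves most easily.
Br⁻: pKₐ(HBr) ≈ -9 — weak base; good leaving group
chloride: pKₐ(HCl) ≈ -7
nitrate (NO₃⁻): pKₐ(HNO₃) ≈ -1.3
NCO⁻: pKₐ(HOCN) ≈ 3.5 — resonance between N and O
p-O₂N–C₆H₄–O⁻: pKₐ(p-nitrophenol) ≈ 7.2

Br⁻ > chloride > nitrate (NO₃⁻) > NCO⁻ > p-O₂N–C₆H₄–O⁻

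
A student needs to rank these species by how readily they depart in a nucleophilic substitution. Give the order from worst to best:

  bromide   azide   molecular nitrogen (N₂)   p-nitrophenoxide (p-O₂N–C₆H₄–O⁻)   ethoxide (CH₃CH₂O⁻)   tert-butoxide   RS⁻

tert-butoxide < ethoxide (CH₃CH₂O⁻) < RS⁻ < p-nitrophenoxide (p-O₂N–C₆H₄–O⁻) < azide < bromide < molecular nitrogen (N₂)

Leaving-group ability tracks the stability of the departed species; conjugate-acid pKₐ is the usual yardstick (lower pKₐ → better LG).
molecular nitrogen (N₂): no meaningful conjugate acid; N₂ departs as an exceptionally stable neutral molecule
bromide: pKₐ(HBr) ≈ -9 — weak base; good leaving group
azide: pKₐ(HN₃) ≈ 4.7 — linear, resonance-stabilised
p-nitrophenoxide (p-O₂N–C₆H₄–O⁻): pKₐ(p-nitrophenol) ≈ 7.2
RS⁻: pKₐ(RSH (a thiol)) ≈ 10.5
ethoxide (CH₃CH₂O⁻): pKₐ(CH₃CH₂OH) ≈ 16
tert-butoxide: pKₐ(t-BuOH) ≈ 18 — bulky, strongly basic alkoxide
Reversing gives the worst-to-best order requested.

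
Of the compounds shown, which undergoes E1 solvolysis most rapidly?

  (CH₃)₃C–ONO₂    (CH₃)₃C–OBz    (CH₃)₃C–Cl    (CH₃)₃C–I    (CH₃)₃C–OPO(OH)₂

(CH₃)₃C–I

Identical carbon frameworks mean the comparison reduces to leaving-group quality.
Rank by basicity of the departing species: weakest base leaves most easily.
(CH₃)₃C–I loses I⁻: pKₐ(HI) ≈ -10
(CH₃)₃C–Cl loses Cl⁻: pKₐ(HCl) ≈ -7
(CH₃)₃C–ONO₂ loses NO₃⁻: pKₐ(HNO₃) ≈ -1.3
(CH₃)₃C–OPO(OH)₂ loses H₂PO₄⁻: pKₐ(H₃PO₄) ≈ 2.1
(CH₃)₃C–OBz loses PhCOO⁻: pKₐ(C₆H₅COOH) ≈ 4.2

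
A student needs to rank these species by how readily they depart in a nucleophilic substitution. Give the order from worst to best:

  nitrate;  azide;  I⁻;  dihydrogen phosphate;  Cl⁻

azide < dihydrogen phosphate < nitrate < Cl⁻ < I⁻

The more stable X⁻ (or X) is on its own — i.e. the weaker a base it is — the better a leaving group it makes.
I⁻: pKₐ(HI) ≈ -10 — large, highly polarisable; very weak base
Cl⁻: pKₐ(HCl) ≈ -7 — moderately weak base
nitrate: pKₐ(HNO₃) ≈ -1.3
dihydrogen phosphate: pKₐ(H₃PO₄) ≈ 2.1 — moderate base; biological leaving group after further activation
azide: pKₐ(HN₃) ≈ 4.7
Listed from poorest to best leaving group as asked.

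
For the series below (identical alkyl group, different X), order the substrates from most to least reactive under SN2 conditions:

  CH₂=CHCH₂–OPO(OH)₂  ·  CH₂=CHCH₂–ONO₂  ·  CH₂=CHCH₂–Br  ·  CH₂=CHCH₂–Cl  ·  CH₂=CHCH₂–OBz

CH₂=CHCH₂–Br > CH₂=CHCH₂–Cl > CH₂=CHCH₂–ONO₂ > CH₂=CHCH₂–OPO(OH)₂ > CH₂=CHCH₂–OBz

Same R in every case — rank the leaving groups.
A good leaving group is a weak base: the lower the pKₐ of its conjugate acid, the more readily it departs.
CH₂=CHCH₂–Br loses Br⁻: pKₐ(HBr) ≈ -9
CH₂=CHCH₂–Cl loses Cl⁻: pKₐ(HCl) ≈ -7
CH₂=CHCH₂–ONO₂ loses NO₃⁻: pKₐ(HNO₃) ≈ -1.3
CH₂=CHCH₂–OPO(OH)₂ loses H₂PO₄⁻: pKₐ(H₃PO₄) ≈ 2.1
CH₂=CHCH₂–OBz loses PhCOO⁻: pKₐ(C₆H₅COOH) ≈ 4.2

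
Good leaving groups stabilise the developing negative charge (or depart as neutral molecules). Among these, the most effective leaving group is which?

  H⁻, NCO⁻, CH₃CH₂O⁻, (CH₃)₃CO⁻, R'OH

R'OH: pKₐ(R'OH₂⁺) ≈ -2.4
NCO⁻: pKₐ(HOCN) ≈ 3.5
CH₃CH₂O⁻: pKₐ(CH₃CH₂OH) ≈ 16
(CH₃)₃CO⁻: pKₐ(t-BuOH) ≈ 18
H⁻: pKₐ(H₂) ≈ 36

R'OH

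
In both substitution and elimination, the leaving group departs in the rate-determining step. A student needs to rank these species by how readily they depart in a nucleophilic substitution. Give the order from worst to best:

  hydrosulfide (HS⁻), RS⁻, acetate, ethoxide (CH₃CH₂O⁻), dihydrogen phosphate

Rank by basicity of the departing species: weakest base leaves most easily.
dihydrogen phosphate: pKₐ(H₃PO₄) ≈ 2.1
acetate: pKₐ(CH₃COOH) ≈ 4.8
hydrosulfide (HS⁻): pKₐ(H₂S) ≈ 7
RS⁻: pKₐ(RSH (a thiol)) ≈ 10.5
ethoxide (CH₃CH₂O⁻): pKₐ(CH₃CH₂OH) ≈ 16
Listed from poorest to best leaving group as asked.

ethoxide (CH₃CH₂O⁻) < RS⁻ < hydrosulfide (HS⁻) < acetate < dihydrogen phosphate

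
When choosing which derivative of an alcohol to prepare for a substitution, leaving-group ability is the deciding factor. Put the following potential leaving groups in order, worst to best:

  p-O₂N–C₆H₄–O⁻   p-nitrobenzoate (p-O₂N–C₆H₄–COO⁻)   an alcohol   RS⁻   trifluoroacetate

RS⁻ < p-O₂N–C₆H₄–O⁻ < p-nitrobenzoate (p-O₂N–C₆H₄–COO⁻) < trifluoroacetate < an alcohol

The more stable X⁻ (or X) is on its own — i.e. the weaker a base it is — the better a leaving group it makes.
an alcohol: pKₐ(R'OH₂⁺) ≈ -2.4
trifluoroacetate: pKₐ(CF₃COOH) ≈ 0.2
p-nitrobenzoate (p-O₂N–C₆H₄–COO⁻): pKₐ(p-nitrobenzoic acid) ≈ 3.4
p-O₂N–C₆H₄–O⁻: pKₐ(p-nitrophenol) ≈ 7.2
RS⁻: pKₐ(RSH (a thiol)) ≈ 10.5
Reversing gives the worst-to-best order requested.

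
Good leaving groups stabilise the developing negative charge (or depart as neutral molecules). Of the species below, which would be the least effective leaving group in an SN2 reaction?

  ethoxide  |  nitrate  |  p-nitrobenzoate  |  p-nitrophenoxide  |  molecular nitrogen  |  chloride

molecular nitrogen: no meaningful conjugate acid; N₂ departs as an exceptionally stable neutral molecule
chloride: pKₐ(HCl) ≈ -7
nitrate: pKₐ(HNO₃) ≈ -1.3
p-nitrobenzoate: pKₐ(p-nitrobenzoic acid) ≈ 3.4
p-nitrophenoxide: pKₐ(p-nitrophenol) ≈ 7.2
ethoxide: pKₐ(CH₃CH₂OH) ≈ 16

ethoxide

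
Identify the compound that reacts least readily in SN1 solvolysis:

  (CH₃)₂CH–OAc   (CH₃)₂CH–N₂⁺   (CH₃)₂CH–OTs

(CH₃)₂CH–OAc

Same R in every case — rank the leaving groups.
Rank by basicity of the departing species: weakest base leaves most easily.
(CH₃)₂CH–N₂⁺ loses N₂: no meaningful conjugate acid; N₂ departs as an exceptionally stable neutral molecule
(CH₃)₂CH–OTs loses OTs⁻: pKₐ(p-CH₃C₆H₄SO₃H (TsOH)) ≈ -2.8
(CH₃)₂CH–OAc loses AcO⁻: pKₐ(CH₃COOH) ≈ 4.8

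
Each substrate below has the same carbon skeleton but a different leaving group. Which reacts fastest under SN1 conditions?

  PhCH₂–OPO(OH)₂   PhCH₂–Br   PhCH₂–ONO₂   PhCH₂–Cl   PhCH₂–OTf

The skeletons are identical, so relative rate is governed entirely by leaving-group ability.
The more stable X⁻ (or X) is on its own — i.e. the weaker a base it is — the better a leaving group it makes.
PhCH₂–OTf loses OTf⁻: pKₐ(CF₃SO₃H (triflic acid)) ≈ -14
PhCH₂–Br loses Br⁻: pKₐ(HBr) ≈ -9
PhCH₂–Cl loses Cl⁻: pKₐ(HCl) ≈ -7
PhCH₂–ONO₂ loses NO₃⁻: pKₐ(HNO₃) ≈ -1.3
PhCH₂–OPO(OH)₂ loses H₂PO₄⁻: pKₐ(H₃PO₄) ≈ 2.1

PhCH₂–OTf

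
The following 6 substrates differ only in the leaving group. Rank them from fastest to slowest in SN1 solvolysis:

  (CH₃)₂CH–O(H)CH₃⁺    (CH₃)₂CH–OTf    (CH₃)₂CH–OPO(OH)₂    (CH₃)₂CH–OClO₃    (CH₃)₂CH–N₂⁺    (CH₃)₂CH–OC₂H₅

(CH₃)₂CH–N₂⁺ > (CH₃)₂CH–OTf > (CH₃)₂CH–OClO₃ > (CH₃)₂CH–O(H)CH₃⁺ > (CH₃)₂CH–OPO(OH)₂ > (CH₃)₂CH–OC₂H₅

The skeletons are identical, so relative rate is governed entirely by leaving-group ability.
A good leaving group is a weak base: the lower the pKₐ of its conjugate acid, the more readily it departs.
(CH₃)₂CH–N₂⁺ loses N₂: no meaningful conjugate acid; N₂ departs as an exceptionally stable neutral molecule
(CH₃)₂CH–OTf loses OTf⁻: pKₐ(CF₃SO₃H (triflic acid)) ≈ -14
(CH₃)₂CH–OClO₃ loses ClO₄⁻: pKₐ(HClO₄) ≈ -10
(CH₃)₂CH–O(H)CH₃⁺ loses R'OH: pKₐ(R'OH₂⁺) ≈ -2.4
(CH₃)₂CH–OPO(OH)₂ loses H₂PO₄⁻: pKₐ(H₃PO₄) ≈ 2.1
(CH₃)₂CH–OC₂H₅ loses CH₃CH₂O⁻: pKₐ(CH₃CH₂OH) ≈ 16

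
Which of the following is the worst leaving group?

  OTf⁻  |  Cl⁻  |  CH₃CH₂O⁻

CH₃CH₂O⁻

A good leaving group is a weak base: the lower the pKₐ of its conjugate acid, the more readily it departs.
OTf⁻: pKₐ(CF₃SO₃H (triflic acid)) ≈ -14
Cl⁻: pKₐ(HCl) ≈ -7
CH₃CH₂O⁻: pKₐ(CH₃CH₂OH) ≈ 16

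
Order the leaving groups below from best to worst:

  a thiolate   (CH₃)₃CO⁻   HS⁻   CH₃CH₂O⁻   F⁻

F⁻: pKₐ(HF) ≈ 3.2
HS⁻: pKₐ(H₂S) ≈ 7
a thiolate: pKₐ(RSH (a thiol)) ≈ 10.5
CH₃CH₂O⁻: pKₐ(CH₃CH₂OH) ≈ 16
(CH₃)₃CO⁻: pKₐ(t-BuOH) ≈ 18

F⁻ > HS⁻ > a thiolate > CH₃CH₂O⁻ > (CH₃)₃CO⁻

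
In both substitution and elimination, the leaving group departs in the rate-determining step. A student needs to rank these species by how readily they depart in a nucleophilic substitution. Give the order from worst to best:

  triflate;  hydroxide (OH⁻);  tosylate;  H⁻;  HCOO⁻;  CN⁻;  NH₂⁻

triflate: pKₐ(CF₃SO₃H (triflic acid)) ≈ -14 — charge spread over three oxygens and a CF₃ group; the premier leaving group in synthesis
tosylate: pKₐ(p-CH₃C₆H₄SO₃H (TsOH)) ≈ -2.8 — resonance-delocalised arenesulfonate
HCOO⁻: pKₐ(HCOOH) ≈ 3.8
CN⁻: pKₐ(HCN) ≈ 9.2 — sp carbon stabilises the charge somewhat, but still a poor LG
hydroxide (OH⁻): pKₐ(H₂O) ≈ 15.7 — strong base; essentially never leaves without prior activation
H⁻: pKₐ(H₂) ≈ 36 — extremely strong base; leaves only in special hydride-transfer contexts
NH₂⁻: pKₐ(NH₃) ≈ 38
The question asks for worst first, so the sequence is read in increasing leaving-group ability.

NH₂⁻ < H⁻ < hydroxide (OH⁻) < CN⁻ < HCOO⁻ < tosylate < triflate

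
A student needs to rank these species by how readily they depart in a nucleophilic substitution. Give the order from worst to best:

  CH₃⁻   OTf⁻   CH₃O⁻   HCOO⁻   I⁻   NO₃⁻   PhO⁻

OTf⁻: pKₐ(CF₃SO₃H (triflic acid)) ≈ -14
I⁻: pKₐ(HI) ≈ -10
NO₃⁻: pKₐ(HNO₃) ≈ -1.3
HCOO⁻: pKₐ(HCOOH) ≈ 3.8
PhO⁻: pKₐ(C₆H₅OH (phenol)) ≈ 10
CH₃O⁻: pKₐ(CH₃OH) ≈ 15.5
CH₃⁻: pKₐ(CH₄) ≈ 48
Listed from poorest to best leaving group as asked.

CH₃⁻ < CH₃O⁻ < PhO⁻ < HCOO⁻ < NO₃⁻ < I⁻ < OTf⁻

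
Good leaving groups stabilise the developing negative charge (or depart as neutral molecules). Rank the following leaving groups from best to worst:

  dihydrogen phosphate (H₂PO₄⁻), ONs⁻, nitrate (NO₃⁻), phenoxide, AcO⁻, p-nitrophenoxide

ONs⁻ > nitrate (NO₃⁻) > dihydrogen phosphate (H₂PO₄⁻) > AcO⁻ > p-nitrophenoxide > phenoxide

Rank by basicity of the departing species: weakest base leaves most easily.
ONs⁻: pKₐ(p-O₂NC₆H₄SO₃H) ≈ -3.5 — p-nitro group further stabilises the sulfonate
nitrate (NO₃⁻): pKₐ(HNO₃) ≈ -1.3
dihydrogen phosphate (H₂PO₄⁻): pKₐ(H₃PO₄) ≈ 2.1
AcO⁻: pKₐ(CH₃COOH) ≈ 4.8 — resonance-stabilised but still a weak base
p-nitrophenoxide: pKₐ(p-nitrophenol) ≈ 7.2 — nitro group delocalises the charge; the classic chromogenic LG
phenoxide: pKₐ(C₆H₅OH (phenol)) ≈ 10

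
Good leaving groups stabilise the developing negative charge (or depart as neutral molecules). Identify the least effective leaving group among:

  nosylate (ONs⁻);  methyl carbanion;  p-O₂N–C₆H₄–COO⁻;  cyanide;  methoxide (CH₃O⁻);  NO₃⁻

Leaving-group ability tracks the stability of the departed species; conjugate-acid pKₐ is the usual yardstick (lower pKₐ → better LG).
nosylate (ONs⁻): pKₐ(p-O₂NC₆H₄SO₃H) ≈ -3.5
NO₃⁻: pKₐ(HNO₃) ≈ -1.3
p-O₂N–C₆H₄–COO⁻: pKₐ(p-nitrobenzoic acid) ≈ 3.4
cyanide: pKₐ(HCN) ≈ 9.2
methoxide (CH₃O⁻): pKₐ(CH₃OH) ≈ 15.5
methyl carbanion: pKₐ(CH₄) ≈ 48

methyl carbanion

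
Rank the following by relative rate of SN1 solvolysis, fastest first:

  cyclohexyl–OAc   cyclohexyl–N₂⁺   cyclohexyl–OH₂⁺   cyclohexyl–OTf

Identical carbon frameworks mean the comparison reduces to leaving-group quality.
The more stable X⁻ (or X) is on its own — i.e. the weaker a base it is — the better a leaving group it makes.
cyclohexyl–N₂⁺ loses N₂: no meaningful conjugate acid; N₂ departs as an exceptionally stable neutral molecule
cyclohexyl–OTf loses OTf⁻: pKₐ(CF₃SO₃H (triflic acid)) ≈ -14
cyclohexyl–OH₂⁺ loses H₂O: pKₐ(H₃O⁺) ≈ -1.7
cyclohexyl–OAc loses AcO⁻: pKₐ(CH₃COOH) ≈ 4.8

cyclohexyl–N₂⁺ > cyclohexyl–OTf > cyclohexyl–OH₂⁺ > cyclohexyl–OAc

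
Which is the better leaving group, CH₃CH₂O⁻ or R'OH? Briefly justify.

R'OH is the better leaving group.
pKₐ(R'OH₂⁺) ≈ -2.4 versus pKₐ(CH₃CH₂OH) ≈ 16: R'OH is the much weaker base.
Neutral; leaves from a protonated ether (an oxonium ion, R–O(H)R'⁺).

R'OH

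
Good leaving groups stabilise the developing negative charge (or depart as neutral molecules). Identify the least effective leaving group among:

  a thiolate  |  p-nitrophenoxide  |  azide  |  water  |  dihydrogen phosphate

water: pKₐ(H₃O⁺) ≈ -1.7
dihydrogen phosphate: pKₐ(H₃PO₄) ≈ 2.1
azide: pKₐ(HN₃) ≈ 4.7
p-nitrophenoxide: pKₐ(p-nitrophenol) ≈ 7.2
a thiolate: pKₐ(RSH (a thiol)) ≈ 10.5

a thiolate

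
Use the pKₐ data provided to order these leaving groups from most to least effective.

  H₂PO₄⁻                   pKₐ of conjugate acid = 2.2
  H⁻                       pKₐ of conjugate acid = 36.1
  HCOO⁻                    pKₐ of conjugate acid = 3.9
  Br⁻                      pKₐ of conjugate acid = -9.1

Lower conjugate-acid pKₐ ⇒ weaker base ⇒ better leaving group.
Sorting by the given values: Br⁻ (-9.1), H₂PO₄⁻ (2.2), HCOO⁻ (3.9), H⁻ (36.1).

Br⁻ > H₂PO₄⁻ > HCOO⁻ > H⁻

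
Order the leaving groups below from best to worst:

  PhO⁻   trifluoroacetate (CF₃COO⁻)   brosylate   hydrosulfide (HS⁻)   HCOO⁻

brosylate > trifluoroacetate (CF₃COO⁻) > HCOO⁻ > hydrosulfide (HS⁻) > PhO⁻

A good leaving group is a weak base: the lower the pKₐ of its conjugate acid, the more readily it departs.
brosylate: pKₐ(p-BrC₆H₄SO₃H) ≈ -2.8
trifluoroacetate (CF₃COO⁻): pKₐ(CF₃COOH) ≈ 0.2 — strongly electron-withdrawing CF₃ stabilises the carboxylate
HCOO⁻: pKₐ(HCOOH) ≈ 3.8
hydrosulfide (HS⁻): pKₐ(H₂S) ≈ 7 — larger and more polarisable than the oxygen analogue
PhO⁻: pKₐ(C₆H₅OH (phenol)) ≈ 10 — resonance into the ring helps, but still a poor LG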